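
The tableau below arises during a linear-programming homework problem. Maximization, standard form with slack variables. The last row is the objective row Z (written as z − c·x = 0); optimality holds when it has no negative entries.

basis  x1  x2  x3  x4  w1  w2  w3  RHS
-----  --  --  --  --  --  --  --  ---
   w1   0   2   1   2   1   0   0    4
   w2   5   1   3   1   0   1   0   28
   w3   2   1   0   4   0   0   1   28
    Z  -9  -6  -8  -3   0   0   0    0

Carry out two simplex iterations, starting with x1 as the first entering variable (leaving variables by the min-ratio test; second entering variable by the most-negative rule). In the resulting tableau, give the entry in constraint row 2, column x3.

Ratio test on column x1 — row 1: entry 0 ≤ 0; row 2: 28/5 = 28/5; row 3: 28/2 = 14. Minimum is 28/5 at row 2 (w2 leaves); pivot element 5.
Divide row 2 by 5; eliminate column x1 from the other rows.
Second iteration: most negative Z-row entry is -21/5 in column x2, so x2 enters.
Ratio test on column x2 — row 1: 4/2 = 2; row 2: (28/5)/(1/5) = 28; row 3: (84/5)/(3/5) = 28. Minimum is 2 at row 1 (w1 leaves); pivot element 2.
Divide row 1 by 2; eliminate column x2 from the other rows.
After both pivots, the entry at constraint row 2, column x3 is 1/2.

1/2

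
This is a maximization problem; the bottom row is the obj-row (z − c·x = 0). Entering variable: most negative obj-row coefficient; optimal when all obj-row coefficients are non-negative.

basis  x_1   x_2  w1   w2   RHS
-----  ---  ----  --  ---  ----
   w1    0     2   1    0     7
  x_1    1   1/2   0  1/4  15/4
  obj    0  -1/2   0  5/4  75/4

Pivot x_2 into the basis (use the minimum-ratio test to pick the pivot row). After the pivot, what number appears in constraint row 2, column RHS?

2

Ratio test on column x_2 — row 1: 7/2 = 7/2; row 2: (15/4)/(1/2) = 15/2. Minimum is 7/2 at row 1 (w1 leaves); pivot element 2.
Divide row 1 by 2; eliminate column x_2 from the other rows.
Row 2 update in column RHS: 15/4 − (1/2)·(7/2) = 2.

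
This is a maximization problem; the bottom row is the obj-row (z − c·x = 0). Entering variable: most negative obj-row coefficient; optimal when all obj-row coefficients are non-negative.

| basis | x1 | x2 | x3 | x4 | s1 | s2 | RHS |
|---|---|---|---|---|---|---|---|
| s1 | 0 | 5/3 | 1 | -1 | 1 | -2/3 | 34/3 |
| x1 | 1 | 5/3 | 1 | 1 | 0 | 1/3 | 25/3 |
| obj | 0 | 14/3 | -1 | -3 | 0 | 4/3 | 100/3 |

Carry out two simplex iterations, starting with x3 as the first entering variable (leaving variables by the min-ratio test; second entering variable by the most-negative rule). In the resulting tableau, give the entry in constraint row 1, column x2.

Ratio test on column x3 — row 1: (34/3)/1 = 34/3; row 2: (25/3)/1 = 25/3. Minimum is 25/3 at row 2 (x1 leaves); pivot element 1.
Divide row 2 by 1; eliminate column x3 from the other rows.
Second iteration: most negative obj-row entry is -2 in column x4, so x4 enters.
Ratio test on column x4 — row 1: entry -2 ≤ 0; row 2: (25/3)/1 = 25/3. Minimum is 25/3 at row 2 (x3 leaves); pivot element 1.
Divide row 2 by 1; eliminate column x4 from the other rows.
After both pivots, the entry at constraint row 1, column x2 is 10/3.

10/3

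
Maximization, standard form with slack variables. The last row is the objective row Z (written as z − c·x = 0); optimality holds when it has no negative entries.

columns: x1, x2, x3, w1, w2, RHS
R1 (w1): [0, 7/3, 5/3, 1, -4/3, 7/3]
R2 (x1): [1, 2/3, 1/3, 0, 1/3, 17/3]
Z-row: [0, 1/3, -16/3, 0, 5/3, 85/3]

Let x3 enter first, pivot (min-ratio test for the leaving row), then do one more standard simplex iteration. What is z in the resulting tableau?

175/3

Ratio test on column x3 — row 1: (7/3)/(5/3) = 7/5; row 2: (17/3)/(1/3) = 17. Minimum is 7/5 at row 1 (w1 leaves); pivot element 5/3.
Pivot on row 1; the Z-row RHS becomes 85/3 − (-16/3)·(7/5) = 179/5.
Next entering variable (most negative Z-row entry -13/5): w2.
Ratio test on column w2 — row 1: entry -4/5 ≤ 0; row 2: (26/5)/(3/5) = 26/3. Minimum is 26/3 at row 2 (x1 leaves); pivot element 3/5.
After the second pivot the Z-row RHS is 179/5 − (-13/5)·(26/3) = 175/3.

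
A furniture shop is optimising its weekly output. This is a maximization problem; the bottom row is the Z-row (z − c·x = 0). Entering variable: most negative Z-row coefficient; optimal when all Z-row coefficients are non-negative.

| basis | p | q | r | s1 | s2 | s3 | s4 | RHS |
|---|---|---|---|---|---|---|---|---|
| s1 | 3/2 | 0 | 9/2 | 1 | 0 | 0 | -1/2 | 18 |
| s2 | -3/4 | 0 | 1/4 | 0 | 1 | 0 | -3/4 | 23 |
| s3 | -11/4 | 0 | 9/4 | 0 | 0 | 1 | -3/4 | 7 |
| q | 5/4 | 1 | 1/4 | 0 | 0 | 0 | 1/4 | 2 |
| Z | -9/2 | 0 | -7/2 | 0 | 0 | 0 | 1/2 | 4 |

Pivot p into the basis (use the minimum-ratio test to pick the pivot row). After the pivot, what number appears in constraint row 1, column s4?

Ratio test on column p — row 1: 18/(3/2) = 12; row 2: entry -3/4 ≤ 0; row 3: entry -11/4 ≤ 0; row 4: 2/(5/4) = 8/5. Minimum is 8/5 at row 4 (q leaves); pivot element 5/4.
Divide row 4 by 5/4; eliminate column p from the other rows.
Row 1 update in column s4: -1/2 − (3/2)·(1/5) = -4/5.

-4/5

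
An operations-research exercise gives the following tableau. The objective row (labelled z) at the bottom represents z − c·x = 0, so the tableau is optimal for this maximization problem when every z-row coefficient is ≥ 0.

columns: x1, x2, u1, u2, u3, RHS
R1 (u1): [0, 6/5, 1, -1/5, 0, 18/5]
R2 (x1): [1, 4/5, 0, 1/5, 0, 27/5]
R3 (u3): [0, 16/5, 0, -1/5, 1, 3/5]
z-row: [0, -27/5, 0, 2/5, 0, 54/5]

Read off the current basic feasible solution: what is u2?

0

u2 is not in the basis, so in the current basic feasible solution u2 = 0.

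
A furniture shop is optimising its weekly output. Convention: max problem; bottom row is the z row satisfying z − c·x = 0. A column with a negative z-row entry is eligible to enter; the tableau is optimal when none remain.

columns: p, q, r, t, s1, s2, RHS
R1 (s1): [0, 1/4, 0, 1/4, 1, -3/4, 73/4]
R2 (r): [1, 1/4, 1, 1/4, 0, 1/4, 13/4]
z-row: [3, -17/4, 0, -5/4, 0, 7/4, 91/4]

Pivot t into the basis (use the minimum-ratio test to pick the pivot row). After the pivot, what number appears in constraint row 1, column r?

Ratio test on column t — row 1: (73/4)/(1/4) = 73; row 2: (13/4)/(1/4) = 13. Minimum is 13 at row 2 (r leaves); pivot element 1/4.
Divide row 2 by 1/4; eliminate column t from the other rows.
Row 1 update in column r: 0 − (1/4)·4 = -1.

-1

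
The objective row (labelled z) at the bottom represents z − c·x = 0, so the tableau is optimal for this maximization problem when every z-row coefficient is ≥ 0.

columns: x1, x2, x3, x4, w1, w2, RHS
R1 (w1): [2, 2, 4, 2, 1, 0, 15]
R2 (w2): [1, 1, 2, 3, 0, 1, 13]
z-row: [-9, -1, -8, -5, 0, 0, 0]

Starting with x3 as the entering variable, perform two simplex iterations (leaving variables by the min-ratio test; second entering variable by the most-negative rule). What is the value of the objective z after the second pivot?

135/2

Ratio test on column x3 — row 1: 15/4 = 15/4; row 2: 13/2 = 13/2. Minimum is 15/4 at row 1 (w1 leaves); pivot element 4.
Pivot on row 1; the z-row RHS becomes 0 − (-8)·(15/4) = 30.
Next entering variable (most negative z-row entry -5): x1.
Ratio test on column x1 — row 1: (15/4)/(1/2) = 15/2; row 2: entry 0 ≤ 0. Minimum is 15/2 at row 1 (x3 leaves); pivot element 1/2.
After the second pivot the z-row RHS is 30 − (-5)·(15/2) = 135/2.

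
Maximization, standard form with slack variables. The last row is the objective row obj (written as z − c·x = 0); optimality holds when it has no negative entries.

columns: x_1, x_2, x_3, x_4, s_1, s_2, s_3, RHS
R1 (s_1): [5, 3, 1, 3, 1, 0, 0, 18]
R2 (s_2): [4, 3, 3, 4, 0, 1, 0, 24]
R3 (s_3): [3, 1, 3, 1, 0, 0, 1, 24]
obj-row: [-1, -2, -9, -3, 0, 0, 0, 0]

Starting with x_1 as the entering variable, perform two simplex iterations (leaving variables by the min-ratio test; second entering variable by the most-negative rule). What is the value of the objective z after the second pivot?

Ratio test on column x_1 — row 1: 18/5 = 18/5; row 2: 24/4 = 6; row 3: 24/3 = 8. Minimum is 18/5 at row 1 (s_1 leaves); pivot element 5.
Pivot on row 1; the obj-row RHS becomes 0 − (-1)·(18/5) = 18/5.
Next entering variable (most negative obj-row entry -44/5): x_3.
Ratio test on column x_3 — row 1: (18/5)/(1/5) = 18; row 2: (48/5)/(11/5) = 48/11; row 3: (66/5)/(12/5) = 11/2. Minimum is 48/11 at row 2 (s_2 leaves); pivot element 11/5.
After the second pivot the obj-row RHS is 18/5 − (-44/5)·(48/11) = 42.

42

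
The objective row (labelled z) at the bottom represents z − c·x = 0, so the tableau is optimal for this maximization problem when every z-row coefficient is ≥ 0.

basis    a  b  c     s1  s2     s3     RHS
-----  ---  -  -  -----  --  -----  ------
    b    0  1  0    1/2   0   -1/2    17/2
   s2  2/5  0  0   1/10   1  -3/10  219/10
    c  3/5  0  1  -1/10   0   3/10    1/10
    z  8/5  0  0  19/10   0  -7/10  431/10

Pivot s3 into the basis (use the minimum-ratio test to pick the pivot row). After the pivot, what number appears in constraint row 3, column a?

2

Ratio test on column s3 — row 1: entry -1/2 ≤ 0; row 2: entry -3/10 ≤ 0; row 3: (1/10)/(3/10) = 1/3. Minimum is 1/3 at row 3 (c leaves); pivot element 3/10.
Divide row 3 by 3/10; eliminate column s3 from the other rows.
In the new row 3, the a entry is the old entry divided by the pivot: (3/5)/(3/10) = 2.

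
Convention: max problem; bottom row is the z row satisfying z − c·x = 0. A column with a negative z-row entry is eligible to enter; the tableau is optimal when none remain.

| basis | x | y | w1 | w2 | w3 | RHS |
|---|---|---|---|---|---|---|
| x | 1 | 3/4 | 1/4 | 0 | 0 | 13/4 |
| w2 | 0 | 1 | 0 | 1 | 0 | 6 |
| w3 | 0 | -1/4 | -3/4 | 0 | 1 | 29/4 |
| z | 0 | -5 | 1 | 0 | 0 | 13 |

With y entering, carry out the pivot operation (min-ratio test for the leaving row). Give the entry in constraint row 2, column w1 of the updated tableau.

Ratio test on column y — row 1: (13/4)/(3/4) = 13/3; row 2: 6/1 = 6; row 3: entry -1/4 ≤ 0. Minimum is 13/3 at row 1 (x leaves); pivot element 3/4.
Divide row 1 by 3/4; eliminate column y from the other rows.
Row 2 update in column w1: 0 − 1·(1/3) = -1/3.

-1/3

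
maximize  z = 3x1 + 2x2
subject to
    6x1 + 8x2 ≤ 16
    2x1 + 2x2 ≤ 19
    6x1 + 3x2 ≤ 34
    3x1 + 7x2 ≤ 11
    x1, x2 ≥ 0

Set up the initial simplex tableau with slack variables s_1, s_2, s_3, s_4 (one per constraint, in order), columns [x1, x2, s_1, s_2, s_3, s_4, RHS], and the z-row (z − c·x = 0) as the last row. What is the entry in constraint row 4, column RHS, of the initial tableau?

11

The RHS of constraint 4 is b_4 = 11.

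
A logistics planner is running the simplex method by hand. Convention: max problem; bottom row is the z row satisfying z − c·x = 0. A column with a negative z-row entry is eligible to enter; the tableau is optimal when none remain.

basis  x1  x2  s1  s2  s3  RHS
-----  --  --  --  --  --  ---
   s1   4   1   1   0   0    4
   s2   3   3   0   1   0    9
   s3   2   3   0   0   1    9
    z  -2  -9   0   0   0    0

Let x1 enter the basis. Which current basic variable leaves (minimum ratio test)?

s1

Column x1 entries and ratios — s1: 4/4 = 1; s2: 9/3 = 3; s3: 9/2 = 9/2.
Smallest ratio is 1 in the row of s1, so s1 leaves.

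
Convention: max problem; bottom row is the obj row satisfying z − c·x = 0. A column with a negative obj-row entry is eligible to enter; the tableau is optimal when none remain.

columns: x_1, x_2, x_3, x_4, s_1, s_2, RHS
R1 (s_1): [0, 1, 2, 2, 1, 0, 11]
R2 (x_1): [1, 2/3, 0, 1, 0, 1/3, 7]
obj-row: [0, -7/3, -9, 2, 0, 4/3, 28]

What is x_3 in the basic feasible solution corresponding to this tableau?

0

x_3 is not in the basis, so in the current basic feasible solution x_3 = 0.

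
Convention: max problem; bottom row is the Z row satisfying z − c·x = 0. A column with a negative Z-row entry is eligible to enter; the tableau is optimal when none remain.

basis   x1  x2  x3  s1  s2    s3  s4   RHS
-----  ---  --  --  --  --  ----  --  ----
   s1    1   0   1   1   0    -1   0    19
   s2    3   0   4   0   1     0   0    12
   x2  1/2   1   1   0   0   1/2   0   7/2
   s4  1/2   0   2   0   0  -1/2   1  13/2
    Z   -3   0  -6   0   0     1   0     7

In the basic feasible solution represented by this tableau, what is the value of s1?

19

s1 is basic (row 1); its value is the RHS of that row, 19.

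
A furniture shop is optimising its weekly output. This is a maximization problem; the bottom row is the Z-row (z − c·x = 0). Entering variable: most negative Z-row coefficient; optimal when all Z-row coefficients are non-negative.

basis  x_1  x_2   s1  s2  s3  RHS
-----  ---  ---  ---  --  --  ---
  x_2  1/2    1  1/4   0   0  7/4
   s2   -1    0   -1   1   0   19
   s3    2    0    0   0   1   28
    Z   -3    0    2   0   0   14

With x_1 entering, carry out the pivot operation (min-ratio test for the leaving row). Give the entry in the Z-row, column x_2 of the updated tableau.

Ratio test on column x_1 — row 1: (7/4)/(1/2) = 7/2; row 2: entry -1 ≤ 0; row 3: 28/2 = 14. Minimum is 7/2 at row 1 (x_2 leaves); pivot element 1/2.
Divide row 1 by 1/2; eliminate column x_1 from the other rows.
Z-row update in column x_2: 0 − (-3)·2 = 6.

6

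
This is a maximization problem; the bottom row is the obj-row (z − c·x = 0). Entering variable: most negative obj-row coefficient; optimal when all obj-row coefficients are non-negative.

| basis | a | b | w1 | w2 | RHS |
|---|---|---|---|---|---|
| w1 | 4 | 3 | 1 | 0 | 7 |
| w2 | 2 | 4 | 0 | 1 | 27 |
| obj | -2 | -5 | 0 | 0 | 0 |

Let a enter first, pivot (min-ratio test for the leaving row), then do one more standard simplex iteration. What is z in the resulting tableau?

Ratio test on column a — row 1: 7/4 = 7/4; row 2: 27/2 = 27/2. Minimum is 7/4 at row 1 (w1 leaves); pivot element 4.
Pivot on row 1; the obj-row RHS becomes 0 − (-2)·(7/4) = 7/2.
Next entering variable (most negative obj-row entry -7/2): b.
Ratio test on column b — row 1: (7/4)/(3/4) = 7/3; row 2: (47/2)/(5/2) = 47/5. Minimum is 7/3 at row 1 (a leaves); pivot element 3/4.
After the second pivot the obj-row RHS is 7/2 − (-7/2)·(7/3) = 35/3.

35/3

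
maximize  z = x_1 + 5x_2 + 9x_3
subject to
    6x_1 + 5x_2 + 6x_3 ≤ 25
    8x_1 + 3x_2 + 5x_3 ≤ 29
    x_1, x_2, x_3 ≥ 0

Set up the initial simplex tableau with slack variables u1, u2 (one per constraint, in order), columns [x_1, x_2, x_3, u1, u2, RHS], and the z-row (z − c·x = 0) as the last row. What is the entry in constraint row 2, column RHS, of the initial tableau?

The RHS of constraint 2 is b_2 = 29.

29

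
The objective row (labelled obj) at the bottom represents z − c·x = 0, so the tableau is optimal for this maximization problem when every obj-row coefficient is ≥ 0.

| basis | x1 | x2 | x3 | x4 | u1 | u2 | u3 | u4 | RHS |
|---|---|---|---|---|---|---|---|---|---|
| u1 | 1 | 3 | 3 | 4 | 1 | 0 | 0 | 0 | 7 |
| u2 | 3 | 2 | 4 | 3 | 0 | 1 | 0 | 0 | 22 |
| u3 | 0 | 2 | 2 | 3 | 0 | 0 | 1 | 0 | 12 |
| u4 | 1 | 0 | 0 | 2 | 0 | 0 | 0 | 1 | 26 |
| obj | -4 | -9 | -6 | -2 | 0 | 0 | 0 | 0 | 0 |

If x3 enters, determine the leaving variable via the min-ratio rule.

Column x3 entries and ratios — u1: 7/3 = 7/3; u2: 22/4 = 11/2; u3: 12/2 = 6; u4: 0 ≤ 0, skip.
Smallest ratio is 7/3 in the row of u1, so u1 leaves.

u1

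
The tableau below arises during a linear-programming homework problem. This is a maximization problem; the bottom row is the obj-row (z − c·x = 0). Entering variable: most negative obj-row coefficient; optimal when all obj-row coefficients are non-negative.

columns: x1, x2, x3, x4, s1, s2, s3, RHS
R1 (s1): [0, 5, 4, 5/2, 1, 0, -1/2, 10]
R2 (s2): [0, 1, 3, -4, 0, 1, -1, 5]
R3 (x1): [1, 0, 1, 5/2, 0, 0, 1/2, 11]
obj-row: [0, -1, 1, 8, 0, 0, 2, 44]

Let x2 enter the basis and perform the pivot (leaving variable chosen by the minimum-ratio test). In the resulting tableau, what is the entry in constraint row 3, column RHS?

11

Ratio test on column x2 — row 1: 10/5 = 2; row 2: 5/1 = 5; row 3: entry 0 ≤ 0. Minimum is 2 at row 1 (s1 leaves); pivot element 5.
Divide row 1 by 5; eliminate column x2 from the other rows.
Row 3 update in column RHS: 11 − 0·2 = 11.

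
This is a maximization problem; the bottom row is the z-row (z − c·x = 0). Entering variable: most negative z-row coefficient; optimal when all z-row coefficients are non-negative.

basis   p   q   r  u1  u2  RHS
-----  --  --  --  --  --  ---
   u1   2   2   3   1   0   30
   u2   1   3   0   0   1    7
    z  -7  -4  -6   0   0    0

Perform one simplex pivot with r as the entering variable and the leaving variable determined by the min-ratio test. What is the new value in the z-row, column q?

0

Ratio test on column r — row 1: 30/3 = 10; row 2: entry 0 ≤ 0. Minimum is 10 at row 1 (u1 leaves); pivot element 3.
Divide row 1 by 3; eliminate column r from the other rows.
z-row update in column q: -4 − (-6)·(2/3) = 0.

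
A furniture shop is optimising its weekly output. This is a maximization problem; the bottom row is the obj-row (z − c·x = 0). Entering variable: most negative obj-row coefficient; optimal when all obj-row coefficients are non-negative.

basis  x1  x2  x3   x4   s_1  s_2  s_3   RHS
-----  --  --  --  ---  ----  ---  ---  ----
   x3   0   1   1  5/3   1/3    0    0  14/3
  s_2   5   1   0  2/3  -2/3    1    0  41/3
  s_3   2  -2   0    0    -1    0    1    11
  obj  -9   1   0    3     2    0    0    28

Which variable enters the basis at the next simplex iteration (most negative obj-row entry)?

x1

Negative obj-row entries: x1: -9.
The most negative is -9 in column x1, so x1 enters.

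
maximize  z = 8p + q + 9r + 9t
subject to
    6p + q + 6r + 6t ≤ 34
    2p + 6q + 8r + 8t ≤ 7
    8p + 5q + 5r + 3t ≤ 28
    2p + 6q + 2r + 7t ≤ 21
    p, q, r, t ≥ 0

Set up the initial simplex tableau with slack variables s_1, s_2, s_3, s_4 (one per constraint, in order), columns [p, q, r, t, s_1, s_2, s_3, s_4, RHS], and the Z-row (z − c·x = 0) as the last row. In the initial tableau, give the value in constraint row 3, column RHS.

28

The RHS of constraint 3 is b_3 = 28.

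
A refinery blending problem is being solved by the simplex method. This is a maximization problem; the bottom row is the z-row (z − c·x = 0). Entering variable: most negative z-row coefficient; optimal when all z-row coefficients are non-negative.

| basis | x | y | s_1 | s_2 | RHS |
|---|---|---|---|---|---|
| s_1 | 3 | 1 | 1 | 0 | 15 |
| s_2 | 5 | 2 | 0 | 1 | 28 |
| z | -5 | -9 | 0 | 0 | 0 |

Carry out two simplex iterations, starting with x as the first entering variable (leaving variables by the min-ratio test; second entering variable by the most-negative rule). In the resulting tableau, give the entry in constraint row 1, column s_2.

Ratio test on column x — row 1: 15/3 = 5; row 2: 28/5 = 28/5. Minimum is 5 at row 1 (s_1 leaves); pivot element 3.
Divide row 1 by 3; eliminate column x from the other rows.
Second iteration: most negative z-row entry is -22/3 in column y, so y enters.
Ratio test on column y — row 1: 5/(1/3) = 15; row 2: 3/(1/3) = 9. Minimum is 9 at row 2 (s_2 leaves); pivot element 1/3.
Divide row 2 by 1/3; eliminate column y from the other rows.
After both pivots, the entry at constraint row 1, column s_2 is -1.

-1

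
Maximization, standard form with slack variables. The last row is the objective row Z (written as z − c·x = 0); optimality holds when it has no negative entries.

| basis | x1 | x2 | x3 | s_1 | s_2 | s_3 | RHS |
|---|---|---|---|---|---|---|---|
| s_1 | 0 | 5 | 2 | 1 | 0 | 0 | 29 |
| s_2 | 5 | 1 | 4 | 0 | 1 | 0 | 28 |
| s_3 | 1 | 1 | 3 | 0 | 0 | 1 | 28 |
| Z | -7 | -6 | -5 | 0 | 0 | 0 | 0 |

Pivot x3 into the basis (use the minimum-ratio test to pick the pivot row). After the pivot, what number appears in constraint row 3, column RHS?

7

Ratio test on column x3 — row 1: 29/2 = 29/2; row 2: 28/4 = 7; row 3: 28/3 = 28/3. Minimum is 7 at row 2 (s_2 leaves); pivot element 4.
Divide row 2 by 4; eliminate column x3 from the other rows.
Row 3 update in column RHS: 28 − 3·7 = 7.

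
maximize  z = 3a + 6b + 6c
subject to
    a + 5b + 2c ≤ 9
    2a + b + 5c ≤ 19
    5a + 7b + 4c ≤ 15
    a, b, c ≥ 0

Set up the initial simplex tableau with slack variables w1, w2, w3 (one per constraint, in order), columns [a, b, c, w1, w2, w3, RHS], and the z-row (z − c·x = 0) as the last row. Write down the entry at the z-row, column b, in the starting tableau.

-6

The z-row carries the negated objective coefficients: the b entry is -6.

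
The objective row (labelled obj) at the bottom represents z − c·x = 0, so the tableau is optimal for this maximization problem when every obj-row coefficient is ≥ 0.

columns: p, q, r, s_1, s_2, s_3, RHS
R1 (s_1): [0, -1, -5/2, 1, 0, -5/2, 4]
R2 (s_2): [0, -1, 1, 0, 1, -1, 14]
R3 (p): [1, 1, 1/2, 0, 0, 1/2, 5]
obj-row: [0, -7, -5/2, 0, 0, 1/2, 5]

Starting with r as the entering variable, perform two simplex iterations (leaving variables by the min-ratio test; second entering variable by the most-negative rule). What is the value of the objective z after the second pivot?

40

Ratio test on column r — row 1: entry -5/2 ≤ 0; row 2: 14/1 = 14; row 3: 5/(1/2) = 10. Minimum is 10 at row 3 (p leaves); pivot element 1/2.
Pivot on row 3; the obj-row RHS becomes 5 − (-5/2)·10 = 30.
Next entering variable (most negative obj-row entry -2): q.
Ratio test on column q — row 1: 29/4 = 29/4; row 2: entry -3 ≤ 0; row 3: 10/2 = 5. Minimum is 5 at row 3 (r leaves); pivot element 2.
After the second pivot the obj-row RHS is 30 − (-2)·5 = 40.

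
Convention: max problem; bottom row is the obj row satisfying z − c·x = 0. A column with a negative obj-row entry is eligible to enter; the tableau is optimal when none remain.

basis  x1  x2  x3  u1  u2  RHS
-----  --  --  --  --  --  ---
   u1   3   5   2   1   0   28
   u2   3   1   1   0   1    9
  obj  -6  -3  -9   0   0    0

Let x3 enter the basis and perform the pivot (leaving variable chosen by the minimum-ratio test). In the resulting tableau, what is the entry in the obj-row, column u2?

9

Ratio test on column x3 — row 1: 28/2 = 14; row 2: 9/1 = 9. Minimum is 9 at row 2 (u2 leaves); pivot element 1.
Divide row 2 by 1; eliminate column x3 from the other rows.
obj-row update in column u2: 0 − (-9)·1 = 9.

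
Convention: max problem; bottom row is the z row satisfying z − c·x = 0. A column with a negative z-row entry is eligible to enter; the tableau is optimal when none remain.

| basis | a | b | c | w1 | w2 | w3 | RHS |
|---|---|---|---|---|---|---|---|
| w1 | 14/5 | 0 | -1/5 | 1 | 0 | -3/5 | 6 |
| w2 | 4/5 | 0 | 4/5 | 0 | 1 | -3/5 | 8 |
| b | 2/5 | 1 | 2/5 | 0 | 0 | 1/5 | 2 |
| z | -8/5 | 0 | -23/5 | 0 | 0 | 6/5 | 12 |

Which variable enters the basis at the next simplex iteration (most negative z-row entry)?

c

Negative z-row entries: a: -8/5, c: -23/5.
The most negative is -23/5 in column c, so c enters.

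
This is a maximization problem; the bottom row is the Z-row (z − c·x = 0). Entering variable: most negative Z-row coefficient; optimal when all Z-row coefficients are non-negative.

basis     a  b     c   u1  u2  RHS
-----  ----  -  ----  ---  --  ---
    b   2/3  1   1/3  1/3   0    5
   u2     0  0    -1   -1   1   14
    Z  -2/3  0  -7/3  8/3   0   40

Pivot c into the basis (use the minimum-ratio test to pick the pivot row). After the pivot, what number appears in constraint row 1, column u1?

Ratio test on column c — row 1: 5/(1/3) = 15; row 2: entry -1 ≤ 0. Minimum is 15 at row 1 (b leaves); pivot element 1/3.
Divide row 1 by 1/3; eliminate column c from the other rows.
In the new row 1, the u1 entry is the old entry divided by the pivot: (1/3)/(1/3) = 1.

1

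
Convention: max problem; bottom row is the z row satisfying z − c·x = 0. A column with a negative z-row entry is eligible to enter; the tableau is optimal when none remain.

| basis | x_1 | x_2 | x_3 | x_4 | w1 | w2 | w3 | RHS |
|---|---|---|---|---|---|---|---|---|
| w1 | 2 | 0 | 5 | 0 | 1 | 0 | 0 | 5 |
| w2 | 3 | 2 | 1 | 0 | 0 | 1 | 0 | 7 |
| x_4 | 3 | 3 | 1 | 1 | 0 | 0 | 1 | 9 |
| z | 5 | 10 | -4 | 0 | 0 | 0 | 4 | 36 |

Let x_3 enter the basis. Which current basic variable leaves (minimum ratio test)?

Column x_3 entries and ratios — w1: 5/5 = 1; w2: 7/1 = 7; x_4: 9/1 = 9.
Smallest ratio is 1 in the row of w1, so w1 leaves.

w1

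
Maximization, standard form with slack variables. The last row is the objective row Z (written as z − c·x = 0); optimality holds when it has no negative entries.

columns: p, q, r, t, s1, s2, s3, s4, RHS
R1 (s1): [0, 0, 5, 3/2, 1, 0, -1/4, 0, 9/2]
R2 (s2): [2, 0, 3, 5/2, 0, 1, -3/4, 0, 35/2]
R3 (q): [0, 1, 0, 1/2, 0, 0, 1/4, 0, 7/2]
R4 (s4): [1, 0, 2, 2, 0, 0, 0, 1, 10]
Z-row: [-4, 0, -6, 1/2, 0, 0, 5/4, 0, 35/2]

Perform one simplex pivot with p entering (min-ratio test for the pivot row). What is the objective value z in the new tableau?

105/2

Ratio test on column p — row 1: entry 0 ≤ 0; row 2: (35/2)/2 = 35/4; row 3: entry 0 ≤ 0; row 4: 10/1 = 10. Minimum is 35/4 at row 2 (s2 leaves); pivot element 2.
Pivot on row 2; the Z-row RHS becomes 35/2 − (-4)·(35/4) = 105/2.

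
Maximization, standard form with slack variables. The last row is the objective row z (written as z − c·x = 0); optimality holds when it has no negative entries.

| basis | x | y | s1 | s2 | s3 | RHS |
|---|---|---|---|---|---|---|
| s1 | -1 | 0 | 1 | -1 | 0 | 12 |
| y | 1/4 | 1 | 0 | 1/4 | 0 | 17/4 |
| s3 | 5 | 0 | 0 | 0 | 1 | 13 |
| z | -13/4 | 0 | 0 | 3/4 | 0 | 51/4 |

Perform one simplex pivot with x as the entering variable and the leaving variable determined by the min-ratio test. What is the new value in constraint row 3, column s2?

0

Ratio test on column x — row 1: entry -1 ≤ 0; row 2: (17/4)/(1/4) = 17; row 3: 13/5 = 13/5. Minimum is 13/5 at row 3 (s3 leaves); pivot element 5.
Divide row 3 by 5; eliminate column x from the other rows.
In the new row 3, the s2 entry is the old entry divided by the pivot: 0/5 = 0.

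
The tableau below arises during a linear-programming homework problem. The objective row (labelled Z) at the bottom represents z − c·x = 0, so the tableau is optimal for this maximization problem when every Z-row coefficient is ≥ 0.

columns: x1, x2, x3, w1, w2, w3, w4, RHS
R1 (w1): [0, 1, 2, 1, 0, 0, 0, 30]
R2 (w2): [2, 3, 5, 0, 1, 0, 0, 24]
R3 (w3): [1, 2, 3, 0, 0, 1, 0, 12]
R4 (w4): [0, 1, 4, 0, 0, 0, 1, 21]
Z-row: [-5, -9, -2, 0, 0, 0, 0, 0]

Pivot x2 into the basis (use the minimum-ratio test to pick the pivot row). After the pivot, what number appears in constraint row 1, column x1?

-1/2

Ratio test on column x2 — row 1: 30/1 = 30; row 2: 24/3 = 8; row 3: 12/2 = 6; row 4: 21/1 = 21. Minimum is 6 at row 3 (w3 leaves); pivot element 2.
Divide row 3 by 2; eliminate column x2 from the other rows.
Row 1 update in column x1: 0 − 1·(1/2) = -1/2.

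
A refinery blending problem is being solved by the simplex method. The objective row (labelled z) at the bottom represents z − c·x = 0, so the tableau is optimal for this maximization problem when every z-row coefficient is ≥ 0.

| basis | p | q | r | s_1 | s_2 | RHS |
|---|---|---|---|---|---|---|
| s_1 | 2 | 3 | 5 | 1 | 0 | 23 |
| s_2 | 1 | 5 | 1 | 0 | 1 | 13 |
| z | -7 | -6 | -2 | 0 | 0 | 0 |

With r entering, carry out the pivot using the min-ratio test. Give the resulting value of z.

Ratio test on column r — row 1: 23/5 = 23/5; row 2: 13/1 = 13. Minimum is 23/5 at row 1 (s_1 leaves); pivot element 5.
Pivot on row 1; the z-row RHS becomes 0 − (-2)·(23/5) = 46/5.

46/5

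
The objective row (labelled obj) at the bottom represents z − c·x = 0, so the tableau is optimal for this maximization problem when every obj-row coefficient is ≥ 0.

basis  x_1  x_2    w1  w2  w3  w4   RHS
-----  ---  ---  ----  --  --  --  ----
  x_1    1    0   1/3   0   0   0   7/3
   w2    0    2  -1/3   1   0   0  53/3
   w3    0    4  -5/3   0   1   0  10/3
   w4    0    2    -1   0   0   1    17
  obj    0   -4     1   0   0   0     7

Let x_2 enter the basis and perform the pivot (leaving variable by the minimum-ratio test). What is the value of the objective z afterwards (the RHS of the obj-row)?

31/3

Ratio test on column x_2 — row 1: entry 0 ≤ 0; row 2: (53/3)/2 = 53/6; row 3: (10/3)/4 = 5/6; row 4: 17/2 = 17/2. Minimum is 5/6 at row 3 (w3 leaves); pivot element 4.
Pivot on row 3; the obj-row RHS becomes 7 − (-4)·(5/6) = 31/3.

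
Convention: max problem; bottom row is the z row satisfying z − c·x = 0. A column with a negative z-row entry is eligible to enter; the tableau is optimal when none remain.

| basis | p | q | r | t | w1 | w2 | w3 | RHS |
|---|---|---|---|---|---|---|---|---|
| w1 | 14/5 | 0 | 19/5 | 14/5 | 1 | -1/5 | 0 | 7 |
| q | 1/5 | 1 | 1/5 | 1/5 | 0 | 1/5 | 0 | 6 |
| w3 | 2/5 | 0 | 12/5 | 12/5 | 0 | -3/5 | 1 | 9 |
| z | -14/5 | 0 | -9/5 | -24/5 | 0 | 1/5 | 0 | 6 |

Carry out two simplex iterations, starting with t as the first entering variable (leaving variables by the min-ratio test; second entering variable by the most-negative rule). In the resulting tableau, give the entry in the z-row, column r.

Ratio test on column t — row 1: 7/(14/5) = 5/2; row 2: 6/(1/5) = 30; row 3: 9/(12/5) = 15/4. Minimum is 5/2 at row 1 (w1 leaves); pivot element 14/5.
Divide row 1 by 14/5; eliminate column t from the other rows.
Second iteration: most negative z-row entry is -1/7 in column w2, so w2 enters.
Ratio test on column w2 — row 1: entry -1/14 ≤ 0; row 2: (11/2)/(3/14) = 77/3; row 3: entry -3/7 ≤ 0. Minimum is 77/3 at row 2 (q leaves); pivot element 3/14.
Divide row 2 by 3/14; eliminate column w2 from the other rows.
After both pivots, the entry at the z-row, column r is 14/3.

14/3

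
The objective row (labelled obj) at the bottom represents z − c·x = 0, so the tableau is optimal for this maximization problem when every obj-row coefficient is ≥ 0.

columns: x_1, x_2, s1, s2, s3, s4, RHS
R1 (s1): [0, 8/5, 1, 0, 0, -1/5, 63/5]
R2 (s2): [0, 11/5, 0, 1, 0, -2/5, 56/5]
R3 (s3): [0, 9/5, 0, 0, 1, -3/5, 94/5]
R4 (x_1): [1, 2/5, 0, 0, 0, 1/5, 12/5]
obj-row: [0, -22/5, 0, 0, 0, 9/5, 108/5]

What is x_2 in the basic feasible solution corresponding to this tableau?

x_2 is not in the basis, so in the current basic feasible solution x_2 = 0.

0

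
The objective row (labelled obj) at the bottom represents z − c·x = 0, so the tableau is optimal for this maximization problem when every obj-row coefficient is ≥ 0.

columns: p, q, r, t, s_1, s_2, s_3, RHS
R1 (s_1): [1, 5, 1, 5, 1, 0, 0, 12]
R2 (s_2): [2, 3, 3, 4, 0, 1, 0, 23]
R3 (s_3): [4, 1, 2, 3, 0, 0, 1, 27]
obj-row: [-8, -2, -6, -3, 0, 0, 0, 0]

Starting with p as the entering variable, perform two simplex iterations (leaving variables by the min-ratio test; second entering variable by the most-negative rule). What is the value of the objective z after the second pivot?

127/2

Ratio test on column p — row 1: 12/1 = 12; row 2: 23/2 = 23/2; row 3: 27/4 = 27/4. Minimum is 27/4 at row 3 (s_3 leaves); pivot element 4.
Pivot on row 3; the obj-row RHS becomes 0 − (-8)·(27/4) = 54.
Next entering variable (most negative obj-row entry -2): r.
Ratio test on column r — row 1: (21/4)/(1/2) = 21/2; row 2: (19/2)/2 = 19/4; row 3: (27/4)/(1/2) = 27/2. Minimum is 19/4 at row 2 (s_2 leaves); pivot element 2.
After the second pivot the obj-row RHS is 54 − (-2)·(19/4) = 127/2.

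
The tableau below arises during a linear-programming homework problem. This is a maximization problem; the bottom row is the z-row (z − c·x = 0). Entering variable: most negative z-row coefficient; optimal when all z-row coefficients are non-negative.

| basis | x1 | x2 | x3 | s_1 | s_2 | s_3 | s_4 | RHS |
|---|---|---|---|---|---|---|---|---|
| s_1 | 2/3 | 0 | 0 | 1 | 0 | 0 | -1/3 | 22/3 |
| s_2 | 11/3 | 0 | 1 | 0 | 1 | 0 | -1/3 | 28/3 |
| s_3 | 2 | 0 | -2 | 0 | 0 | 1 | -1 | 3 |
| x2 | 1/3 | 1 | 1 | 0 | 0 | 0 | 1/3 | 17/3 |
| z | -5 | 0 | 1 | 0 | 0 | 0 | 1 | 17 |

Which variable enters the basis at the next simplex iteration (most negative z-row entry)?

x1

Negative z-row entries: x1: -5.
The most negative is -5 in column x1, so x1 enters.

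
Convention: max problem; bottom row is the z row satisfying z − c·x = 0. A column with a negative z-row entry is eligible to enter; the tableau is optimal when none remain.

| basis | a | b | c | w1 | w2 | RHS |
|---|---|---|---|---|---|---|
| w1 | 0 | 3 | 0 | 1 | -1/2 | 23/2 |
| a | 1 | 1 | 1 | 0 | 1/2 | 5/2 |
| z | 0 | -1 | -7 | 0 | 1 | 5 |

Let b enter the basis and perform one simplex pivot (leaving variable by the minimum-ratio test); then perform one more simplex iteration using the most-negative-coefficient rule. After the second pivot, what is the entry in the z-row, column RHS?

Ratio test on column b — row 1: (23/2)/3 = 23/6; row 2: (5/2)/1 = 5/2. Minimum is 5/2 at row 2 (a leaves); pivot element 1.
Divide row 2 by 1; eliminate column b from the other rows.
Second iteration: most negative z-row entry is -6 in column c, so c enters.
Ratio test on column c — row 1: entry -3 ≤ 0; row 2: (5/2)/1 = 5/2. Minimum is 5/2 at row 2 (b leaves); pivot element 1.
Divide row 2 by 1; eliminate column c from the other rows.
After both pivots, the entry at the z-row, column RHS is 45/2.

45/2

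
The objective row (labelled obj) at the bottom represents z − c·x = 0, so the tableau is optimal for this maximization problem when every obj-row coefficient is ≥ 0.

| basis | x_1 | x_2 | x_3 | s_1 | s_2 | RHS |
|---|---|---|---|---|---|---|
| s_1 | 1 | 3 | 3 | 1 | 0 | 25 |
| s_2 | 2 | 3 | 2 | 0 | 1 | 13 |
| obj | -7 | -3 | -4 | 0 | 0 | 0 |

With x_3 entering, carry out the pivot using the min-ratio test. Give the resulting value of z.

26

Ratio test on column x_3 — row 1: 25/3 = 25/3; row 2: 13/2 = 13/2. Minimum is 13/2 at row 2 (s_2 leaves); pivot element 2.
Pivot on row 2; the obj-row RHS becomes 0 − (-4)·(13/2) = 26.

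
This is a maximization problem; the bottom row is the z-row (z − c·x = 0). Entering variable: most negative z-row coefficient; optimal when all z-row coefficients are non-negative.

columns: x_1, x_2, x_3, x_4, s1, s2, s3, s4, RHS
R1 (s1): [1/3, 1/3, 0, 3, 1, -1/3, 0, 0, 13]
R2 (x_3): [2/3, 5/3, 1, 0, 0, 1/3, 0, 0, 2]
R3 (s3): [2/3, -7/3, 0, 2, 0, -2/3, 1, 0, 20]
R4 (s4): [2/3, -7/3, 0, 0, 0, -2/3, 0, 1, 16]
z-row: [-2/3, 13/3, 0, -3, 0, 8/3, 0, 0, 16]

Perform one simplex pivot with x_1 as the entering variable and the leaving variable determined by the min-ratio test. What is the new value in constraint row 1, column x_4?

Ratio test on column x_1 — row 1: 13/(1/3) = 39; row 2: 2/(2/3) = 3; row 3: 20/(2/3) = 30; row 4: 16/(2/3) = 24. Minimum is 3 at row 2 (x_3 leaves); pivot element 2/3.
Divide row 2 by 2/3; eliminate column x_1 from the other rows.
Row 1 update in column x_4: 3 − (1/3)·0 = 3.

3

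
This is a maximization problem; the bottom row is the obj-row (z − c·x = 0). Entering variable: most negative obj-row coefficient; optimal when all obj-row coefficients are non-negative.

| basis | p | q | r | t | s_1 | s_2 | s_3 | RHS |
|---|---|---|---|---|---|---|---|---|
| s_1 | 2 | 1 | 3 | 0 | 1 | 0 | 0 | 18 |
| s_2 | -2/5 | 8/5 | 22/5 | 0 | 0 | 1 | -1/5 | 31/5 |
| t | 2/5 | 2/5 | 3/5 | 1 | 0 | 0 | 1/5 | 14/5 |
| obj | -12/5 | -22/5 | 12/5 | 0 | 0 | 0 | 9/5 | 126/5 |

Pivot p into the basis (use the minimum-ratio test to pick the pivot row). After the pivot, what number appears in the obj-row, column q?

Ratio test on column p — row 1: 18/2 = 9; row 2: entry -2/5 ≤ 0; row 3: (14/5)/(2/5) = 7. Minimum is 7 at row 3 (t leaves); pivot element 2/5.
Divide row 3 by 2/5; eliminate column p from the other rows.
obj-row update in column q: -22/5 − (-12/5)·1 = -2.

-2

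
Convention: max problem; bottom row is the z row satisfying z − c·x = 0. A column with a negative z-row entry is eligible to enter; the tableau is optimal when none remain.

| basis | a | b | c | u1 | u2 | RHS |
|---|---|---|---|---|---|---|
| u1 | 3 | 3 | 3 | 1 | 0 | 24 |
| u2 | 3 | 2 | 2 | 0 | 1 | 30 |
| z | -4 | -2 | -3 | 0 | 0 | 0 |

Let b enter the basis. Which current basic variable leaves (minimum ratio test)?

Column b entries and ratios — u1: 24/3 = 8; u2: 30/2 = 15.
Smallest ratio is 8 in the row of u1, so u1 leaves.

u1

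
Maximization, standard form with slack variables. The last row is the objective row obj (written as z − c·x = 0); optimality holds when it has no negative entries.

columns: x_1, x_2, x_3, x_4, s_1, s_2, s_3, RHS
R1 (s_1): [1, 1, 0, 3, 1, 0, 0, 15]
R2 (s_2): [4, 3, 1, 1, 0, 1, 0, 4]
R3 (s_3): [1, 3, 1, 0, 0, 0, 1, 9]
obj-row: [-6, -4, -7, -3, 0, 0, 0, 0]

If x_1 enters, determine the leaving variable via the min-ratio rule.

Column x_1 entries and ratios — s_1: 15/1 = 15; s_2: 4/4 = 1; s_3: 9/1 = 9.
Smallest ratio is 1 in the row of s_2, so s_2 leaves.

s_2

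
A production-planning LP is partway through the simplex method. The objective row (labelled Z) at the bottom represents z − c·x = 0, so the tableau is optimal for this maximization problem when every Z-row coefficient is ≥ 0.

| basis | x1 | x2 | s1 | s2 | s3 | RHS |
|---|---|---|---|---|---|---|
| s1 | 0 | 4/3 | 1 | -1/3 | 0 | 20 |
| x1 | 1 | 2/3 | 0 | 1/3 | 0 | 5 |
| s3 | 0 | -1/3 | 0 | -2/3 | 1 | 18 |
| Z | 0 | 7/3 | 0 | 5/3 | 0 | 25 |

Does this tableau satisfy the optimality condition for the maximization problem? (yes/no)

yes

Every Z-row coefficient is ≥ 0, so the tableau is optimal.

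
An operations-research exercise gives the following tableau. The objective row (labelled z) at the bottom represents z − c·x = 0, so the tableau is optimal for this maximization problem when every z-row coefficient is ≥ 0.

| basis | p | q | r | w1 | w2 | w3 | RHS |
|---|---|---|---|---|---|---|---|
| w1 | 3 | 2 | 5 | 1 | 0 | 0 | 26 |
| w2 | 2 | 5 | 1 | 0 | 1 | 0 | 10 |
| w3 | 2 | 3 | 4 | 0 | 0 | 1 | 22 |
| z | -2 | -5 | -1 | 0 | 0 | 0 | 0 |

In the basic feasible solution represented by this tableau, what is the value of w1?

w1 is basic (row 1); its value is the RHS of that row, 26.

26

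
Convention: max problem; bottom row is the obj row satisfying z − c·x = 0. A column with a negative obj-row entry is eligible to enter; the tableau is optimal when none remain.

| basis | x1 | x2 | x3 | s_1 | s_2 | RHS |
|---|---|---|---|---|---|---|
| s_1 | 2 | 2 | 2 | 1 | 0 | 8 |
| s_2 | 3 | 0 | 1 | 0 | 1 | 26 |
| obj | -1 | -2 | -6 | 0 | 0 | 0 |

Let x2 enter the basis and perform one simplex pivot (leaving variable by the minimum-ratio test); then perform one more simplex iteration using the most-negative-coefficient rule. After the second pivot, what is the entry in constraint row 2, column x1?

Ratio test on column x2 — row 1: 8/2 = 4; row 2: entry 0 ≤ 0. Minimum is 4 at row 1 (s_1 leaves); pivot element 2.
Divide row 1 by 2; eliminate column x2 from the other rows.
Second iteration: most negative obj-row entry is -4 in column x3, so x3 enters.
Ratio test on column x3 — row 1: 4/1 = 4; row 2: 26/1 = 26. Minimum is 4 at row 1 (x2 leaves); pivot element 1.
Divide row 1 by 1; eliminate column x3 from the other rows.
After both pivots, the entry at constraint row 2, column x1 is 2.

2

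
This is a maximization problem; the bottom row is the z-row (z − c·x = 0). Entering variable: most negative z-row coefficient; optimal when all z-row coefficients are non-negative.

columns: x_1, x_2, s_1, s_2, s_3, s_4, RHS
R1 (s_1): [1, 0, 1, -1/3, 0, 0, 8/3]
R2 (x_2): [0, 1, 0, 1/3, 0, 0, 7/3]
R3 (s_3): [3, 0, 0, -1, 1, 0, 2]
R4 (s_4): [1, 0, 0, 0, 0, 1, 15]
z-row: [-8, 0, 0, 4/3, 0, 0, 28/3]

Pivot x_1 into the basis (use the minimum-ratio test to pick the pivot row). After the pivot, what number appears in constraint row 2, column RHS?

7/3

Ratio test on column x_1 — row 1: (8/3)/1 = 8/3; row 2: entry 0 ≤ 0; row 3: 2/3 = 2/3; row 4: 15/1 = 15. Minimum is 2/3 at row 3 (s_3 leaves); pivot element 3.
Divide row 3 by 3; eliminate column x_1 from the other rows.
Row 2 update in column RHS: 7/3 − 0·(2/3) = 7/3.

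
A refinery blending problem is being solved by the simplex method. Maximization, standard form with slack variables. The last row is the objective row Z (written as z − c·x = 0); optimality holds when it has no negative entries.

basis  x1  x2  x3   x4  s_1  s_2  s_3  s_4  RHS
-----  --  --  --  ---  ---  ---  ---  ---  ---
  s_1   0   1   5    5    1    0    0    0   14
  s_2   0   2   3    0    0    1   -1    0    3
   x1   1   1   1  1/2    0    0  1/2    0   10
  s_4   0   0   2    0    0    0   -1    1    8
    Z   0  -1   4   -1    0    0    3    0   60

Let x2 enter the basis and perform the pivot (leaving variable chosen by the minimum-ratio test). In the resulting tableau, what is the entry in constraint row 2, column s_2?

Ratio test on column x2 — row 1: 14/1 = 14; row 2: 3/2 = 3/2; row 3: 10/1 = 10; row 4: entry 0 ≤ 0. Minimum is 3/2 at row 2 (s_2 leaves); pivot element 2.
Divide row 2 by 2; eliminate column x2 from the other rows.
In the new row 2, the s_2 entry is the old entry divided by the pivot: 1/2 = 1/2.

1/2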